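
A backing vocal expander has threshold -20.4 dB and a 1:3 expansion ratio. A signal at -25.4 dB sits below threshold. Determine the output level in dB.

-35.4 dB

The input is 5 dB below the -20.4 dB threshold.
A 1:3 expander multiplies undershoot by 3: 5 × 3 = 15 dB below threshold.
Output = -20.4 − 15 = -35.4 dB.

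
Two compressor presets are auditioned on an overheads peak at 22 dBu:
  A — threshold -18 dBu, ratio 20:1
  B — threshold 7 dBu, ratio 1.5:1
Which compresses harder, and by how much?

A: 40 dB over, compressed to 2 dB over, so 38 dB of GR.
B: 15 dB over, compressed to 10 dB over, so 5 dB of GR.
A reduces 33 dB more.

A, by 33 dB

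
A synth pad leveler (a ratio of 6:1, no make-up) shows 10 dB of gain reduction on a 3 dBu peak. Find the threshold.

-9 dBu

Gain reduction = 3 − (-7) = 10 dB; output overshoot = GR / (R − 1) = 10 / 5 = 2 dB.
Threshold = output − output overshoot = -7 − 2 = -9 dBu.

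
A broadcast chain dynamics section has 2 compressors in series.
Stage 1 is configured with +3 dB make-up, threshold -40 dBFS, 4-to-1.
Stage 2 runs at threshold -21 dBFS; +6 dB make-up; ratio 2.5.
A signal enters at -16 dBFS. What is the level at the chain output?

-25 dBFS

Stage 1: 24 dB above -40 dBFS, reduced 4:1 to 6 dB above → -34 dBFS; +3 dB make-up → -31 dBFS.
Stage 2: -31 dBFS ≤ -21 dBFS, so stage 2 doesn't engage; make-up brings it to -25 dBFS.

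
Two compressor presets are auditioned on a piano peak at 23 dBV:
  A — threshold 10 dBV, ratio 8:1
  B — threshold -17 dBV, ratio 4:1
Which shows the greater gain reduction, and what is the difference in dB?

B, by 18.625 dB

A: 13 dB over, compressed to 1.625 dB over, so 11.375 dB of GR.
B: 40 dB over, compressed to 10 dB over, so 30 dB of GR.
Difference: 18.625 dB in favour of B.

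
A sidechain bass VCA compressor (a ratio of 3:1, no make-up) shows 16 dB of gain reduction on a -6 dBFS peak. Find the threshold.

-30 dBFS

Input is 24 dB above T (since output overshoot × R = input overshoot: (-22 − T)·3 = -6 − T gives T = -30 dBFS).
Check: -30 + (-6 − (-30))/3 = -30 + 8 = -22 dBFS. ✓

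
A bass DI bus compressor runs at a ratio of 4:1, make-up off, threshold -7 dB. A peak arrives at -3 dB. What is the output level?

-6 dB

Overshoot: -3 − (-7) = 4 dB.
The 4 dB excess becomes 1 dB after 4:1 reduction.
So the level is -7 + 1 = -6 dB.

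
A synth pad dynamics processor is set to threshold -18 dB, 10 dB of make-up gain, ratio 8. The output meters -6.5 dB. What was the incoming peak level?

Before make-up, the level was -6.5 − 10 = -16.5 dB.
Post-compression overshoot = -16.5 − (-18) = 1.5 dB.
Before 8:1 compression the overshoot was 1.5 × 8 = 12 dB, so input = -18 + 12 = -6 dB.

-6 dB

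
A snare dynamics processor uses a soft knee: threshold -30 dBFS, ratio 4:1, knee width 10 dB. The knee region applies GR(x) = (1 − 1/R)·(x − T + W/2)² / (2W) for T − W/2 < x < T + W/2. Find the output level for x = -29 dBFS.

x − T + W/2 = -29 − (-30) + 5 = 6.
GR = (1 − 1/4) × 6² / 20 = 0.75 × 36 / 20 = 1.35 dB.
Output = -29 − 1.35 = -30.35 dBFS.

-30.35 dBFS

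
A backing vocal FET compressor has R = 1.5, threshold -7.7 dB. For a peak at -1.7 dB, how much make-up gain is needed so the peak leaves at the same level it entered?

2 dB

The peak compresses to -7.7 + 6/1.5 = -3.7 dB.
To reach -1.7 dB requires -1.7 − (-3.7) = 2 dB of make-up.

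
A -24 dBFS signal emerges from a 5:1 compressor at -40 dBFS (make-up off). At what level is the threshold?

Input is 20 dB above T (since output overshoot × R = input overshoot: (-40 − T)·5 = -24 − T gives T = -44 dBFS).
Check: -44 + (-24 − (-44))/5 = -44 + 4 = -40 dBFS. ✓

-44 dBFS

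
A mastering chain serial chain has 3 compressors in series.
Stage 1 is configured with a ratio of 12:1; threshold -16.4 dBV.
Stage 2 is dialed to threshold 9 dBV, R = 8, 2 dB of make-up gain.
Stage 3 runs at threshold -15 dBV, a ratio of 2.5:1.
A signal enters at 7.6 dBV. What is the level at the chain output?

-13.96 dBV

Stage 1: 7.6 dBV is 24 dB over -16.4 dBV; at 12:1 that becomes 2 dB over, giving -14.4 dBV.
Stage 2: below threshold (-14.4 ≤ 9); passes unchanged; make-up brings it to -12.4 dBV.
Stage 3: overshoot 2.6 dB → 2.6/2.5 = 1.04 dB → -13.96 dBV.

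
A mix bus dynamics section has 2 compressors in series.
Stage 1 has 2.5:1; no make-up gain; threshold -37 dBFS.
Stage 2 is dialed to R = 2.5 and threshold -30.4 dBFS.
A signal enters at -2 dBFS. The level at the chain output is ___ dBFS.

Stage 1: overshoot 35 dB → 35/2.5 = 14 dB → -23 dBFS.
Stage 2: -23 dBFS is 7.4 dB over -30.4 dBFS; at 2.5:1 that becomes 2.96 dB over, giving -27.44 dBFS.

-27.44 dBFS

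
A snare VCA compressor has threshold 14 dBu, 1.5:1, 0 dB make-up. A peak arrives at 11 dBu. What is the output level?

11 dBu is 3 dB below the 14 dBu threshold, so no gain reduction is applied.
Output = input = 11 dBu.

11 dBu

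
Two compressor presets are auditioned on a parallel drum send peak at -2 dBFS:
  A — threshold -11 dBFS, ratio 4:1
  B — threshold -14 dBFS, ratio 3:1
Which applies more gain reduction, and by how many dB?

B, by 1.25 dB

A: overshoot 9 dB → output overshoot 2.25 dB → GR 6.75 dB.
B: overshoot 12 dB → output overshoot 4 dB → GR 8 dB.
Difference: 1.25 dB in favour of B.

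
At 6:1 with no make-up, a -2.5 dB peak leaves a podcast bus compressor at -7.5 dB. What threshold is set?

Gain reduction = -2.5 − (-7.5) = 5 dB; output overshoot = GR / (R − 1) = 5 / 5 = 1 dB.
Threshold = output − output overshoot = -7.5 − 1 = -8.5 dB.

-8.5 dB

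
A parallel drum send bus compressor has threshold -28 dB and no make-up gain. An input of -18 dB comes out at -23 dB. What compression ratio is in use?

2:1

Input overshoot = -18 − (-28) = 10 dB; output overshoot = -23 − (-28) = 5 dB.
Ratio = 10 / 5 = 2.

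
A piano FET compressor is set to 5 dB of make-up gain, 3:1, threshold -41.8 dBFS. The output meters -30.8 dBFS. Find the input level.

-23.8 dBFS

Before make-up, the level was -30.8 − 5 = -35.8 dBFS.
The compressed level sits -35.8 − (-41.8) = 6 dB over threshold.
Input overshoot = R × output overshoot = 18 dB → input = -41.8 + 18 = -23.8 dBFS.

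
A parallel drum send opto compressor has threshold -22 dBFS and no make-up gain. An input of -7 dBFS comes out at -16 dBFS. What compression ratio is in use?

Input overshoot = -7 − (-22) = 15 dB; output overshoot = -16 − (-22) = 6 dB.
Ratio = 15 / 6 = 2.5.

2.5:1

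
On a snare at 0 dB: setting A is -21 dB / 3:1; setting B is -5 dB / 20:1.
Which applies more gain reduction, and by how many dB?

A: 21 dB over, compressed to 7 dB over, so 14 dB of GR.
B: 5 dB over, compressed to 0.25 dB over, so 4.75 dB of GR.
Difference: 9.25 dB in favour of A.

A, by 9.25 dB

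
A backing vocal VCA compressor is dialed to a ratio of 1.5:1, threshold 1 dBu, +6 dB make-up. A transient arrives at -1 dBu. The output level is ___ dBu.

-1 dBu is 2 dB below the 1 dBu threshold, so no gain reduction is applied.
Make-up gain adds 6 dB: -1 + 6 = 5 dBu.

5 dBu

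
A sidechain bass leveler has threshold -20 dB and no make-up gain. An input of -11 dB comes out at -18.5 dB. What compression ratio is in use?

6:1

Input overshoot = -11 − (-20) = 9 dB; output overshoot = -18.5 − (-20) = 1.5 dB.
Ratio = 9 / 1.5 = 6.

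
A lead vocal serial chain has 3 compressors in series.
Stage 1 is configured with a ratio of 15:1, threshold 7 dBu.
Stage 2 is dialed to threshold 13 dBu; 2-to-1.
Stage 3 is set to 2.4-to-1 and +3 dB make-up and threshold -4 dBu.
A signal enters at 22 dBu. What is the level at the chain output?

Stage 1: overshoot 15 dB → 15/15 = 1 dB → 8 dBu.
Stage 2: 8 dBu ≤ 13 dBu, so stage 2 doesn't engage; output 8 dBu.
Stage 3: overshoot 12 dB → 12/2.4 = 5 dB → 1 dBu; +3 dB make-up → 4 dBu.

4 dBu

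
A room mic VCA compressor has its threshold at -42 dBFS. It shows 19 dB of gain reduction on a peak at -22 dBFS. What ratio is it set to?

20:1

Input overshoot = -22 − (-42) = 20 dB.
Output overshoot = 20 − 19 = 1 dB.
Ratio = input overshoot / output overshoot = 20 / 1 = 20.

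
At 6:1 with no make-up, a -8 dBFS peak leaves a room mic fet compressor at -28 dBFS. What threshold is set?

Gain reduction = -8 − (-28) = 20 dB; output overshoot = GR / (R − 1) = 20 / 5 = 4 dB.
Threshold = output − output overshoot = -28 − 4 = -32 dBFS.

-32 dBFS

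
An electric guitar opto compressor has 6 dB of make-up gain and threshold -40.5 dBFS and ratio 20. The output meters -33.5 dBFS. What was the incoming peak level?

-20.5 dBFS

Remove make-up: -33.5 − 6 = -39.5 dBFS.
That's 1 dB above the -40.5 dBFS threshold.
Undo the ratio: input overshoot = 1 × 20 = 20 dB, giving input = -20.5 dBFS.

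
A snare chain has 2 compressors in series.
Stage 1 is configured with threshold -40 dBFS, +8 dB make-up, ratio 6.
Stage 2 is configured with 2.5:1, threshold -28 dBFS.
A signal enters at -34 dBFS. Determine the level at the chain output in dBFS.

-31 dBFS

Stage 1: overshoot 6 dB → 6/6 = 1 dB → -39 dBFS; +8 dB make-up → -31 dBFS.
Stage 2: -31 dBFS is at or below the -28 dBFS threshold — no compression; output -31 dBFS.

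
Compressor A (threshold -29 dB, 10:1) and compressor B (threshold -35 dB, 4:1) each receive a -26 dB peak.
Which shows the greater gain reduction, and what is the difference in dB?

B, by 4.05 dB

A: 3 dB over, compressed to 0.3 dB over, so 2.7 dB of GR.
B: 9 dB over, compressed to 2.25 dB over, so 6.75 dB of GR.
B applies 4.05 dB more gain reduction.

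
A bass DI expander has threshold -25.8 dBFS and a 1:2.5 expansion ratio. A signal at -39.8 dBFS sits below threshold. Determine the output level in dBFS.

-60.8 dBFS

The input is 14 dB below the -25.8 dBFS threshold.
A 1:2.5 expander multiplies undershoot by 2.5: 14 × 2.5 = 35 dB below threshold.
Output = -25.8 − 35 = -60.8 dBFS.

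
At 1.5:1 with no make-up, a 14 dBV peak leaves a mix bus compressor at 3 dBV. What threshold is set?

-19 dBV

Input is 33 dB above T (since output overshoot × R = input overshoot: (3 − T)·1.5 = 14 − T gives T = -19 dBV).
Check: -19 + (14 − (-19))/1.5 = -19 + 22 = 3 dBV. ✓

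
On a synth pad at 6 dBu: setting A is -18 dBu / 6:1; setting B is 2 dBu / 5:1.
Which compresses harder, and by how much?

A, by 16.8 dB

A: GR = 24 − 24/6 = 20 dB.
B: GR = 4 − 4/5 = 3.2 dB.
Difference: 16.8 dB in favour of A.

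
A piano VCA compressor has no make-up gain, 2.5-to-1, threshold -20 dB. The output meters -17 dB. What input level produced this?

Post-compression overshoot = -17 − (-20) = 3 dB.
Undo the ratio: input overshoot = 3 × 2.5 = 7.5 dB, giving input = -12.5 dB.

-12.5 dB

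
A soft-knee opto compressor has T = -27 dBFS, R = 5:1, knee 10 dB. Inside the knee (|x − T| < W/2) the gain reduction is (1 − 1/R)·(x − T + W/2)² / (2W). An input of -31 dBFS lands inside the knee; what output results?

-31.04 dBFS

x − T + W/2 = -31 − (-27) + 5 = 1.
GR = (1 − 1/5) × 1² / 20 = 0.8 × 1 / 20 = 0.04 dB.
Output = -31 − 0.04 = -31.04 dBFS.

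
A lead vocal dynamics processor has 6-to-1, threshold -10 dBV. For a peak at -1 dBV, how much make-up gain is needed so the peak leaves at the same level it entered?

Overshoot 9 dB → 9/6 = 1.5 dB after compression, so the compressed level is -10 + 1.5 = -8.5 dBV.
Make-up = target − compressed = -1 − (-8.5) = 7.5 dB.

7.5 dB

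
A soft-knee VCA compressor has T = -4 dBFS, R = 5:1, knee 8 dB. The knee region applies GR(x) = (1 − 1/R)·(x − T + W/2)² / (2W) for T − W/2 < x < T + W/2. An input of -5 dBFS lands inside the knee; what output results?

-5.45 dBFS

x − T + W/2 = -5 − (-4) + 4 = 3.
GR = (1 − 1/5) × 3² / 16 = 0.8 × 9 / 16 = 0.45 dB.
Output = -5 − 0.45 = -5.45 dBFS.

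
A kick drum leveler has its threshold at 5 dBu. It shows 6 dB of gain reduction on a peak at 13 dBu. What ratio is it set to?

4:1

Input overshoot = 13 − 5 = 8 dB.
Output overshoot = 8 − 6 = 2 dB.
Ratio = input overshoot / output overshoot = 8 / 2 = 4.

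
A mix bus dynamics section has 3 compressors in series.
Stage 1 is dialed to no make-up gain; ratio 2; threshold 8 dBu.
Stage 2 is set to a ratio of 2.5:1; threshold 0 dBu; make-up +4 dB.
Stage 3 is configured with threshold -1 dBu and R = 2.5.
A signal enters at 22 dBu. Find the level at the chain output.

3.4 dBu

Stage 1: overshoot 14 dB → 14/2 = 7 dB → 15 dBu.
Stage 2: 15 dBu is 15 dB over 0 dBu; at 2.5:1 that becomes 6 dB over, giving 6 dBu; +4 dB make-up → 10 dBu.
Stage 3: 10 dBu is 11 dB over -1 dBu; at 2.5:1 that becomes 4.4 dB over, giving 3.4 dBu.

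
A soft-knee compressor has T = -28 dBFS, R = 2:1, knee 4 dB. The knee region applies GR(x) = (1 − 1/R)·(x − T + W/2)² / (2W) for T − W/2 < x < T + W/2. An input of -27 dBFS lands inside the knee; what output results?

x − T + W/2 = -27 − (-28) + 2 = 3.
GR = (1 − 1/2) × 3² / 8 = 0.5 × 9 / 8 = 0.5625 dB.
Output = -27 − 0.5625 = -27.5625 dBFS.

-27.5625 dBFS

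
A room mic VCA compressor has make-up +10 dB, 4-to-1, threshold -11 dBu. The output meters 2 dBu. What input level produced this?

Stripping the +10 dB make-up gives -8 dBu at the gain stage.
The compressed level sits -8 − (-11) = 3 dB over threshold.
Undo the ratio: input overshoot = 3 × 4 = 12 dB, giving input = 1 dBu.

1 dBu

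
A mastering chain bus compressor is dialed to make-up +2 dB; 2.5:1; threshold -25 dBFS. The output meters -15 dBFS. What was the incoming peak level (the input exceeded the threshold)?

-5 dBFS

Before make-up, the level was -15 − 2 = -17 dBFS.
That's 8 dB above the -25 dBFS threshold.
Undo the ratio: input overshoot = 8 × 2.5 = 20 dB, giving input = -5 dBFS.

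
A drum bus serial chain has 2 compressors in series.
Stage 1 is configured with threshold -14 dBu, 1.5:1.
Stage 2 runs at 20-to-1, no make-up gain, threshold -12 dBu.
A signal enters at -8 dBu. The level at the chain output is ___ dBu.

Stage 1: -8 dBu is 6 dB over -14 dBu; at 1.5:1 that becomes 4 dB over, giving -10 dBu.
Stage 2: -10 dBu is 2 dB over -12 dBu; at 20:1 that becomes 0.1 dB over, giving -11.9 dBu.

-11.9 dBu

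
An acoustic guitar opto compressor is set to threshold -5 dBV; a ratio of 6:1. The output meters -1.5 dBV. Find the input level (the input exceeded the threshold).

16 dBV

Post-compression overshoot = -1.5 − (-5) = 3.5 dB.
Input overshoot = R × output overshoot = 21 dB → input = -5 + 21 = 16 dBV.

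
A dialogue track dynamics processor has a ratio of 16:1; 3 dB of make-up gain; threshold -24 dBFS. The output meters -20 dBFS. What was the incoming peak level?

-8 dBFS

Stripping the +3 dB make-up gives -23 dBFS at the gain stage.
Post-compression overshoot = -23 − (-24) = 1 dB.
Undo the ratio: input overshoot = 1 × 16 = 16 dB, giving input = -8 dBFS.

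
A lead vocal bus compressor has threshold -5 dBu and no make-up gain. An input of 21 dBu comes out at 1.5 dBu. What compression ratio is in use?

Input overshoot = 21 − (-5) = 26 dB; output overshoot = 1.5 − (-5) = 6.5 dB.
Ratio = 26 / 6.5 = 4.

4:1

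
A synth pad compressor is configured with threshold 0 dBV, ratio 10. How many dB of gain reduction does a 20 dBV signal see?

18 dB

20 dBV exceeds the threshold by 20 dB.
A 10:1 ratio leaves 2 dB of that excess.
So the signal is attenuated by 20 − 2 = 18 dB.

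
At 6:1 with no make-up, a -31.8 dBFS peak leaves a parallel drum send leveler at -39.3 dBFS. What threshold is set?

Let T be the threshold. Output overshoot = (input overshoot)/R, so -39.3 − T = (-31.8 − T)/6.
6·(-39.3 − T) = -31.8 − T → 5·T = -235.8 − (-31.8) = -204.
T = -204/5 = -40.8 dBFS.

-40.8 dBFS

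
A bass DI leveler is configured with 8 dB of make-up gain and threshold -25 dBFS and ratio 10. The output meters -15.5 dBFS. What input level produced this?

-10 dBFS

Before make-up, the level was -15.5 − 8 = -23.5 dBFS.
The compressed level sits -23.5 − (-25) = 1.5 dB over threshold.
Before 10:1 compression the overshoot was 1.5 × 10 = 15 dB, so input = -25 + 15 = -10 dBFS.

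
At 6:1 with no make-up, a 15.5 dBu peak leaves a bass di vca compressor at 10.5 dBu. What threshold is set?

Input is 6 dB above T (since output overshoot × R = input overshoot: (10.5 − T)·6 = 15.5 − T gives T = 9.5 dBu).
Check: 9.5 + (15.5 − 9.5)/6 = 9.5 + 1 = 10.5 dBu. ✓

9.5 dBu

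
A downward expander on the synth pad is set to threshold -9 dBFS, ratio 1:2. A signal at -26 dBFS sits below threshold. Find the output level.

-43 dBFS

Undershoot = (-9) − (-26) = 17 dB.
At 1:2, that expands to 34 dB under threshold.
Output = -9 − 34 = -43 dBFS.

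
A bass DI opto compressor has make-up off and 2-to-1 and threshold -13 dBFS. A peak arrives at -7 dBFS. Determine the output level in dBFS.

-7 dBFS sits 6 dB over threshold.
At 2:1 the overshoot is divided by 2, leaving 3 dB above threshold.
So the level is -13 + 3 = -10 dBFS.

-10 dBFS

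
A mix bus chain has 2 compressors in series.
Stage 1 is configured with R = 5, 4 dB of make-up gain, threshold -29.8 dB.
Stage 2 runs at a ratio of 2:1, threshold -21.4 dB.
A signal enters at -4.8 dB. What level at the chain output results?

Stage 1: 25 dB above -29.8 dB, reduced 5:1 to 5 dB above → -24.8 dB; +4 dB make-up → -20.8 dB.
Stage 2: -20.8 dB is 0.6 dB over -21.4 dB; at 2:1 that becomes 0.3 dB over, giving -21.1 dB.

-21.1 dB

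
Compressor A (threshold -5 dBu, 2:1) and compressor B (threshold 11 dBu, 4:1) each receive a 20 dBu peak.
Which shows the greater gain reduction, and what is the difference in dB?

A: overshoot 25 dB → output overshoot 12.5 dB → GR 12.5 dB.
B: overshoot 9 dB → output overshoot 2.25 dB → GR 6.75 dB.
Difference: 5.75 dB in favour of A.

A, by 5.75 dB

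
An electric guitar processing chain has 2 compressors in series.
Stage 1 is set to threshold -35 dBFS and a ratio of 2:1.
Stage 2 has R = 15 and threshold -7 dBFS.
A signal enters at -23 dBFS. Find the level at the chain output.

-29 dBFS

Stage 1: 12 dB above -35 dBFS, reduced 2:1 to 6 dB above → -29 dBFS.
Stage 2: -29 dBFS ≤ -7 dBFS, so stage 2 doesn't engage; output -29 dBFS.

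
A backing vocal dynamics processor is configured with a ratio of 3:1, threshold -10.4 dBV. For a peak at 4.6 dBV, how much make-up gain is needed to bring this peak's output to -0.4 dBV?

5 dB

Overshoot 15 dB → 15/3 = 5 dB after compression, so the compressed level is -10.4 + 5 = -5.4 dBV.
Make-up = target − compressed = -0.4 − (-5.4) = 5 dB.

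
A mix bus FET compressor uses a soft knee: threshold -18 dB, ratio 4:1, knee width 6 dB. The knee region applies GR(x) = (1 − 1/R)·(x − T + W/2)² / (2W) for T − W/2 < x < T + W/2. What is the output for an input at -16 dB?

-17.5625 dB

x − T + W/2 = -16 − (-18) + 3 = 5.
GR = (1 − 1/4) × 5² / 12 = 0.75 × 25 / 12 = 1.5625 dB.
Output = -16 − 1.5625 = -17.5625 dB.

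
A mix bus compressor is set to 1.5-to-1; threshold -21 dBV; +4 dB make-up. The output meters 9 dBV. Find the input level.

18 dBV

Before make-up, the level was 9 − 4 = 5 dBV.
That's 26 dB above the -21 dBV threshold.
Input overshoot = R × output overshoot = 39 dB → input = -21 + 39 = 18 dBV.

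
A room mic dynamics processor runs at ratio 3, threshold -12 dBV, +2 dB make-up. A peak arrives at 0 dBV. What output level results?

-6 dBV

0 dBV sits 12 dB over threshold.
At 3:1 the overshoot is divided by 3, leaving 4 dB above threshold.
That puts the output at -8 dBV; make-up adds 2 dB, giving -6 dBV.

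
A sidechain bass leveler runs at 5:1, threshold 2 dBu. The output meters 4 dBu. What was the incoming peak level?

12 dBu

That's 2 dB above the 2 dBu threshold.
Before 5:1 compression the overshoot was 2 × 5 = 10 dB, so input = 2 + 10 = 12 dBu.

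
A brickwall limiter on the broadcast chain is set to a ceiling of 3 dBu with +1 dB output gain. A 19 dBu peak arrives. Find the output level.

A brickwall limiter is an ∞:1 compressor: any input above the ceiling is clamped to 3 dBu.
Output gain then adds 1 dB: 3 + 1 = 4 dBu.

4 dBu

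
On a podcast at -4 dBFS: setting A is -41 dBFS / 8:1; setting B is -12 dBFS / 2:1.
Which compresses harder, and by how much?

A, by 28.375 dB

A: GR = 37 − 37/8 = 32.375 dB.
B: GR = 8 − 8/2 = 4 dB.
A reduces 28.375 dB more.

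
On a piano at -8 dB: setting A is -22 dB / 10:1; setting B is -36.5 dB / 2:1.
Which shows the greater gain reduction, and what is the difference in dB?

A: 14 dB over, compressed to 1.4 dB over, so 12.6 dB of GR.
B: 28.5 dB over, compressed to 14.25 dB over, so 14.25 dB of GR.
B applies 1.65 dB more gain reduction.

B, by 1.65 dB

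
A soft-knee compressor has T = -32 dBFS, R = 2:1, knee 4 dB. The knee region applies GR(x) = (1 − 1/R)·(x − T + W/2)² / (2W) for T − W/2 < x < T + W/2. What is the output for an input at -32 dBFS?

-32.25 dBFS

x − T + W/2 = -32 − (-32) + 2 = 2.
GR = (1 − 1/2) × 2² / 8 = 0.5 × 4 / 8 = 0.25 dB.
Output = -32 − 0.25 = -32.25 dBFS.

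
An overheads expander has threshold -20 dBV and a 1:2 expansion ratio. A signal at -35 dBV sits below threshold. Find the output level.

-50 dBV

Undershoot = (-20) − (-35) = 15 dB.
At 1:2, that expands to 30 dB under threshold.
Output = -20 − 30 = -50 dBV.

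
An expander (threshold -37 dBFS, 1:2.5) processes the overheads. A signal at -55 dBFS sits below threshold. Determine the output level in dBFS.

-82 dBFS

Undershoot = (-37) − (-55) = 18 dB.
At 1:2.5, that expands to 45 dB under threshold.
Output = -37 − 45 = -82 dBFS.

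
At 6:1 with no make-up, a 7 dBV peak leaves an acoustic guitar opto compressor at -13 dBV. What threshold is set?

-17 dBV

Let T be the threshold. Output overshoot = (input overshoot)/R, so -13 − T = (7 − T)/6.
6·(-13 − T) = 7 − T → 5·T = -78 − 7 = -85.
T = -85/5 = -17 dBV.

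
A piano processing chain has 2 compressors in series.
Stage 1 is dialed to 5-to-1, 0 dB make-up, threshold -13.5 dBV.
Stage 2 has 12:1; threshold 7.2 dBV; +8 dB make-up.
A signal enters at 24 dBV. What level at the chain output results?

2 dBV

Stage 1: 37.5 dB above -13.5 dBV, reduced 5:1 to 7.5 dB above → -6 dBV.
Stage 2: -6 dBV is at or below the 7.2 dBV threshold — no compression; make-up brings it to 2 dBV.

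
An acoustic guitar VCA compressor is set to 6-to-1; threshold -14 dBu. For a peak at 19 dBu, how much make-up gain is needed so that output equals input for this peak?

The peak compresses to -14 + 33/6 = -8.5 dBu.
To reach 19 dBu requires 19 − (-8.5) = 27.5 dB of make-up.

27.5 dB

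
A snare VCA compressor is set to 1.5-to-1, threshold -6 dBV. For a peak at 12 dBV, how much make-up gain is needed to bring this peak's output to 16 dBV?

10 dB

The peak compresses to -6 + 18/1.5 = 6 dBV.
To reach 16 dBV requires 16 − 6 = 10 dB of make-up.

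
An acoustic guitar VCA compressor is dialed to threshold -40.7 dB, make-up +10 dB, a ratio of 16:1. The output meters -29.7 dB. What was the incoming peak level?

Before make-up, the level was -29.7 − 10 = -39.7 dB.
The compressed level sits -39.7 − (-40.7) = 1 dB over threshold.
Before 16:1 compression the overshoot was 1 × 16 = 16 dB, so input = -40.7 + 16 = -24.7 dB.

-24.7 dB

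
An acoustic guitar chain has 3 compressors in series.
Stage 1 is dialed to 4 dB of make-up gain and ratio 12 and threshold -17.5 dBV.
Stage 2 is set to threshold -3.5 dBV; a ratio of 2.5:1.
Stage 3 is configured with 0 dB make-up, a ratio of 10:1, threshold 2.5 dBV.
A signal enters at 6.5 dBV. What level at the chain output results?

Stage 1: 6.5 dBV is 24 dB over -17.5 dBV; at 12:1 that becomes 2 dB over, giving -15.5 dBV; +4 dB make-up → -11.5 dBV.
Stage 2: below threshold (-11.5 ≤ -3.5); passes unchanged; output -11.5 dBV.
Stage 3: -11.5 dBV ≤ 2.5 dBV, so stage 3 doesn't engage; output -11.5 dBV.

-11.5 dBV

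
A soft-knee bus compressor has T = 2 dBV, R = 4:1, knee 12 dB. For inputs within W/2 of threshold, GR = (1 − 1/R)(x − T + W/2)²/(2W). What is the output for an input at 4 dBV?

2 dBV

x − T + W/2 = 4 − 2 + 6 = 8.
GR = (1 − 1/4) × 8² / 24 = 0.75 × 64 / 24 = 2 dB.
Output = 4 − 2 = 2 dBV.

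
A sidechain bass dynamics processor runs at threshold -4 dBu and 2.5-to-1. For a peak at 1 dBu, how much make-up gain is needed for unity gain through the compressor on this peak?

3 dB

Without make-up, output = threshold + overshoot/2.5 = -4 + 2 = -2 dBu.
Gap to target: 3 dB.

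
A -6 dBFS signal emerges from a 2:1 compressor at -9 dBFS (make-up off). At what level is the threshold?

-12 dBFS

Let T be the threshold. Output overshoot = (input overshoot)/R, so -9 − T = (-6 − T)/2.
2·(-9 − T) = -6 − T → 1·T = -18 − (-6) = -12.
T = -12/1 = -12 dBFS.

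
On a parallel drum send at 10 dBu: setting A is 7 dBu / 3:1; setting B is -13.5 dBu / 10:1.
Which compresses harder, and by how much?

B, by 19.15 dB

A: GR = 3 − 3/3 = 2 dB.
B: GR = 23.5 − 23.5/10 = 21.15 dB.
B applies 19.15 dB more gain reduction.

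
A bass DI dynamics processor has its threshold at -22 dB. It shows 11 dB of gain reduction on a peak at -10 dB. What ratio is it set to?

12:1

Input overshoot = -10 − (-22) = 12 dB.
Output overshoot = 12 − 11 = 1 dB.
Ratio = input overshoot / output overshoot = 12 / 1 = 12.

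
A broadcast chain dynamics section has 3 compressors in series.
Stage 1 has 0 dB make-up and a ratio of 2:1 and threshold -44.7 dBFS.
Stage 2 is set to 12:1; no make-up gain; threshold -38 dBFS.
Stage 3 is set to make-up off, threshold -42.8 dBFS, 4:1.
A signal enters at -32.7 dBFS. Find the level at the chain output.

Stage 1: 12 dB above -44.7 dBFS, reduced 2:1 to 6 dB above → -38.7 dBFS.
Stage 2: below threshold (-38.7 ≤ -38); passes unchanged; output -38.7 dBFS.
Stage 3: 4.1 dB above -42.8 dBFS, reduced 4:1 to 1.025 dB above → -41.775 dBFS.

-41.775 dBFS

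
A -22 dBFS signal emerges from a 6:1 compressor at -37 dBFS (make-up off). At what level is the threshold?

-40 dBFS

Gain reduction = -22 − (-37) = 15 dB; output overshoot = GR / (R − 1) = 15 / 5 = 3 dB.
Threshold = output − output overshoot = -37 − 3 = -40 dBFS.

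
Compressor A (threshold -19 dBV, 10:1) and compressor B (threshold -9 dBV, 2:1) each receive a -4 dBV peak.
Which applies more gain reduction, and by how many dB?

A, by 11 dB

A: GR = 15 − 15/10 = 13.5 dB.
B: GR = 5 − 5/2 = 2.5 dB.
Difference: 11 dB in favour of A.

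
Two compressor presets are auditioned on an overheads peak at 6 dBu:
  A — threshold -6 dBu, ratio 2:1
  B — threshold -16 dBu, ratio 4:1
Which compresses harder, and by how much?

B, by 10.5 dB

A: 12 dB over, compressed to 6 dB over, so 6 dB of GR.
B: 22 dB over, compressed to 5.5 dB over, so 16.5 dB of GR.
B applies 10.5 dB more gain reduction.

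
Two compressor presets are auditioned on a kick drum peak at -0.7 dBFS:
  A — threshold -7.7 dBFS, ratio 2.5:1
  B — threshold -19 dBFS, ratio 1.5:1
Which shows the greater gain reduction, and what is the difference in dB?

B, by 1.9 dB

A: overshoot 7 dB → output overshoot 2.8 dB → GR 4.2 dB.
B: overshoot 18.3 dB → output overshoot 12.2 dB → GR 6.1 dB.
Difference: 1.9 dB in favour of B.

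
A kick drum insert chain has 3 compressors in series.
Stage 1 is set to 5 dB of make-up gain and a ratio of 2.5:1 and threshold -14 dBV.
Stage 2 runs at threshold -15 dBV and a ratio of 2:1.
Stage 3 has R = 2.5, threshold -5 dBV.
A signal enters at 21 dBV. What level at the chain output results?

Stage 1: overshoot 35 dB → 35/2.5 = 14 dB → 0 dBV; +5 dB make-up → 5 dBV.
Stage 2: 20 dB above -15 dBV, reduced 2:1 to 10 dB above → -5 dBV.
Stage 3: -5 dBV is at or below the -5 dBV threshold — no compression; output -5 dBV.

-5 dBV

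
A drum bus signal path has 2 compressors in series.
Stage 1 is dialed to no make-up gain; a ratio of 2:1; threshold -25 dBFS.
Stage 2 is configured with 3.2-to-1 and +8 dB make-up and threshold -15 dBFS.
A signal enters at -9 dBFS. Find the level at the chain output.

-9 dBFS

Stage 1: -9 dBFS is 16 dB over -25 dBFS; at 2:1 that becomes 8 dB over, giving -17 dBFS.
Stage 2: below threshold (-17 ≤ -15); passes unchanged; make-up brings it to -9 dBFS.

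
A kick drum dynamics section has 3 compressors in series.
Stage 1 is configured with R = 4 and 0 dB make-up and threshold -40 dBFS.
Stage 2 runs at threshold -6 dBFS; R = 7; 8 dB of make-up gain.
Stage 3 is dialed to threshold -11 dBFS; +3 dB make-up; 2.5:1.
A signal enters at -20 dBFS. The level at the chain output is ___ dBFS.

-24 dBFS

Stage 1: 20 dB above -40 dBFS, reduced 4:1 to 5 dB above → -35 dBFS.
Stage 2: -35 dBFS ≤ -6 dBFS, so stage 2 doesn't engage; make-up brings it to -27 dBFS.
Stage 3: -27 dBFS ≤ -11 dBFS, so stage 3 doesn't engage; make-up brings it to -24 dBFS.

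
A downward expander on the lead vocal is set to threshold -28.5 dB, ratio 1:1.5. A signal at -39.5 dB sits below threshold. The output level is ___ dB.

The input is 11 dB below the -28.5 dB threshold.
A 1:1.5 expander multiplies undershoot by 1.5: 11 × 1.5 = 16.5 dB below threshold.
Output = -28.5 − 16.5 = -45 dB.

-45 dB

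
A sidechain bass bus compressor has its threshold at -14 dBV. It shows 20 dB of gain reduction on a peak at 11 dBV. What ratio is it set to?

Input overshoot = 11 − (-14) = 25 dB.
Output overshoot = 25 − 20 = 5 dB.
Ratio = input overshoot / output overshoot = 25 / 5 = 5.

5:1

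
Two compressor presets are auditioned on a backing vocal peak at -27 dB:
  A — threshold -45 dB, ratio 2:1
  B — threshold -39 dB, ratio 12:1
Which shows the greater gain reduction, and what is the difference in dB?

A: GR = 18 − 18/2 = 9 dB.
B: GR = 12 − 12/12 = 11 dB.
Difference: 2 dB in favour of B.

B, by 2 dB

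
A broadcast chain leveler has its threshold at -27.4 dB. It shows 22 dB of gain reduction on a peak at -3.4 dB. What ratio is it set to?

12:1

Input overshoot = -3.4 − (-27.4) = 24 dB.
Output overshoot = 24 − 22 = 2 dB.
Ratio = input overshoot / output overshoot = 24 / 2 = 12.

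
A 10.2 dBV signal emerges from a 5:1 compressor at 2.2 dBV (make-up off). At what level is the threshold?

0.2 dBV

Input is 10 dB above T (since output overshoot × R = input overshoot: (2.2 − T)·5 = 10.2 − T gives T = 0.2 dBV).
Check: 0.2 + (10.2 − 0.2)/5 = 0.2 + 2 = 2.2 dBV. ✓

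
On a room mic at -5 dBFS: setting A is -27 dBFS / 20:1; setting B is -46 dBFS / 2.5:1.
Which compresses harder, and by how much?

A: GR = 22 − 22/20 = 20.9 dB.
B: GR = 41 − 41/2.5 = 24.6 dB.
Difference: 3.7 dB in favour of B.

B, by 3.7 dB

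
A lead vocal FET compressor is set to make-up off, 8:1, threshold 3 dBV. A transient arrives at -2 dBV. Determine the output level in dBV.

-2 dBV is 5 dB below the 3 dBV threshold, so no gain reduction is applied.
Output = input = -2 dBV.

-2 dBV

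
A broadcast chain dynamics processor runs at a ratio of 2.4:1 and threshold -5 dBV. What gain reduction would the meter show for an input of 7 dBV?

The signal is 12 dB above threshold.
A 2.4:1 ratio leaves 5 dB of that excess.
Gain reduction = 12 − 5 = 7 dB.

7 dB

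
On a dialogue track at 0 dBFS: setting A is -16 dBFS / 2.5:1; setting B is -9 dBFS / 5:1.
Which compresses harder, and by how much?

A: GR = 16 − 16/2.5 = 9.6 dB.
B: GR = 9 − 9/5 = 7.2 dB.
A applies 2.4 dB more gain reduction.

A, by 2.4 dB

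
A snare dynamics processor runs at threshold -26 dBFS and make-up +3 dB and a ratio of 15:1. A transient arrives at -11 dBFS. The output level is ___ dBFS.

-22 dBFS

-11 dBFS sits 15 dB over threshold.
15:1 compression reduces that to 15/15 = 1 dB over.
That puts the output at -25 dBFS; make-up adds 3 dB, giving -22 dBFS.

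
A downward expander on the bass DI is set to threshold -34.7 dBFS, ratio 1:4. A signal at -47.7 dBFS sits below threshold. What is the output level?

Below threshold, a 1:4 expander applies gain = (4−1)×(T − x) of attenuation.
(4−1) × 13 = 39 dB, so output = -47.7 − 39 = -86.7 dBFS.

-86.7 dBFS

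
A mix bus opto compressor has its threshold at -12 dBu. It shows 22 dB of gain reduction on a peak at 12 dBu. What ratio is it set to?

12:1

Input overshoot = 12 − (-12) = 24 dB.
Output overshoot = 24 − 22 = 2 dB.
Ratio = input overshoot / output overshoot = 24 / 2 = 12.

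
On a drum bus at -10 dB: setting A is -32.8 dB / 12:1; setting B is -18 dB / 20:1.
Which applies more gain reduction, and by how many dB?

A, by 13.3 dB

A: GR = 22.8 − 22.8/12 = 20.9 dB.
B: GR = 8 − 8/20 = 7.6 dB.
Difference: 13.3 dB in favour of A.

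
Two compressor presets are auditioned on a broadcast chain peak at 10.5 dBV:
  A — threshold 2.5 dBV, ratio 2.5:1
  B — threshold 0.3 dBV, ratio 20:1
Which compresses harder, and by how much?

A: overshoot 8 dB → output overshoot 3.2 dB → GR 4.8 dB.
B: overshoot 10.2 dB → output overshoot 0.51 dB → GR 9.69 dB.
Difference: 4.89 dB in favour of B.

B, by 4.89 dB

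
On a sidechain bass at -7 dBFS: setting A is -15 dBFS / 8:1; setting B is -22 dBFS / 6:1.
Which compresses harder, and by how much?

B, by 5.5 dB

A: 8 dB over, compressed to 1 dB over, so 7 dB of GR.
B: 15 dB over, compressed to 2.5 dB over, so 12.5 dB of GR.
Difference: 5.5 dB in favour of B.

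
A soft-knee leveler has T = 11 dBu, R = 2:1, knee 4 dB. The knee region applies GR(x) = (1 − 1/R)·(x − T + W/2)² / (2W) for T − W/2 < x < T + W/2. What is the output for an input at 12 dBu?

11.4375 dBu

x − T + W/2 = 12 − 11 + 2 = 3.
GR = (1 − 1/2) × 3² / 8 = 0.5 × 9 / 8 = 0.5625 dB.
Output = 12 − 0.5625 = 11.4375 dBu.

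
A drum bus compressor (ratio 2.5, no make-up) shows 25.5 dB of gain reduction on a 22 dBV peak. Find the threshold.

-20.5 dBV

Gain reduction = 22 − (-3.5) = 25.5 dB; output overshoot = GR / (R − 1) = 25.5 / 1.5 = 17 dB.
Threshold = output − output overshoot = -3.5 − 17 = -20.5 dBV.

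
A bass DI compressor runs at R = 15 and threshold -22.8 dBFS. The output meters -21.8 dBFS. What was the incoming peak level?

-7.8 dBFS

Post-compression overshoot = -21.8 − (-22.8) = 1 dB.
Input overshoot = R × output overshoot = 15 dB → input = -22.8 + 15 = -7.8 dBFS.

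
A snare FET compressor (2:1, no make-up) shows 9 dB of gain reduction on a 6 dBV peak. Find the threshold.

-12 dBV

Gain reduction = 6 − (-3) = 9 dB; output overshoot = GR / (R − 1) = 9 / 1 = 9 dB.
Threshold = output − output overshoot = -3 − 9 = -12 dBV.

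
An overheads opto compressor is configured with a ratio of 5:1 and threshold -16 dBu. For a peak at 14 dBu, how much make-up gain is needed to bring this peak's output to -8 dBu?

The peak compresses to -16 + 30/5 = -10 dBu.
To reach -8 dBu requires -8 − (-10) = 2 dB of make-up.

2 dB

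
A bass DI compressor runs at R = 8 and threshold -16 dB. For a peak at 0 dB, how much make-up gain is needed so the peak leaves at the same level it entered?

The peak compresses to -16 + 16/8 = -14 dB.
To reach 0 dB requires 0 − (-14) = 14 dB of make-up.

14 dB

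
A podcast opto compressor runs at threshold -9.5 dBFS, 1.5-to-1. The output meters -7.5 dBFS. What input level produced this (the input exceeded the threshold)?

-6.5 dBFS

The compressed level sits -7.5 − (-9.5) = 2 dB over threshold.
Undo the ratio: input overshoot = 2 × 1.5 = 3 dB, giving input = -6.5 dBFS.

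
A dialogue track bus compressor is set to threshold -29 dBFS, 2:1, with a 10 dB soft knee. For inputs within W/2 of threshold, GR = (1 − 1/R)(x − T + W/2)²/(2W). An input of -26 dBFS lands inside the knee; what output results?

x − T + W/2 = -26 − (-29) + 5 = 8.
GR = (1 − 1/2) × 8² / 20 = 0.5 × 64 / 20 = 1.6 dB.
Output = -26 − 1.6 = -27.6 dBFS.

-27.6 dBFS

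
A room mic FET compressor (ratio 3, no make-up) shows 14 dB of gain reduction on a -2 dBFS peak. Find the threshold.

Gain reduction = -2 − (-16) = 14 dB; output overshoot = GR / (R − 1) = 14 / 2 = 7 dB.
Threshold = output − output overshoot = -16 − 7 = -23 dBFS.

-23 dBFS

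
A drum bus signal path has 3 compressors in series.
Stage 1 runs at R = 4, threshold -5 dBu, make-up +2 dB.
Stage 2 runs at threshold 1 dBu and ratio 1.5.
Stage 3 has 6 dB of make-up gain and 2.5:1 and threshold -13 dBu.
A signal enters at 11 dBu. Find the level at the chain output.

-1.4 dBu

Stage 1: 16 dB above -5 dBu, reduced 4:1 to 4 dB above → -1 dBu; +2 dB make-up → 1 dBu.
Stage 2: below threshold (1 ≤ 1); passes unchanged; output 1 dBu.
Stage 3: overshoot 14 dB → 14/2.5 = 5.6 dB → -7.4 dBu; +6 dB make-up → -1.4 dBu.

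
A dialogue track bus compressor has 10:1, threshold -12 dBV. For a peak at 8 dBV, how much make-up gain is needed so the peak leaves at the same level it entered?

Overshoot 20 dB → 20/10 = 2 dB after compression, so the compressed level is -12 + 2 = -10 dBV.
Make-up = target − compressed = 8 − (-10) = 18 dB.

18 dB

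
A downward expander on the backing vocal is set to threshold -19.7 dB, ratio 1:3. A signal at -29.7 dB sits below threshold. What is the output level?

-49.7 dB

Below threshold, a 1:3 expander applies gain = (3−1)×(T − x) of attenuation.
(3−1) × 10 = 20 dB, so output = -29.7 − 20 = -49.7 dB.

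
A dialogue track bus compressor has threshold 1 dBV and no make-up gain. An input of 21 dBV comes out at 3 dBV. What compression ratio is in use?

10:1

Input overshoot = 21 − 1 = 20 dB; output overshoot = 3 − 1 = 2 dB.
Ratio = 20 / 2 = 10.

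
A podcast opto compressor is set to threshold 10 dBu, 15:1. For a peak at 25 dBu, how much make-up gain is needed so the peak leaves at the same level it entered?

14 dB

The peak compresses to 10 + 15/15 = 11 dBu.
To reach 25 dBu requires 25 − 11 = 14 dB of make-up.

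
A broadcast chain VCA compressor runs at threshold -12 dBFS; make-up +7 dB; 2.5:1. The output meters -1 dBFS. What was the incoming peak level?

Remove make-up: -1 − 7 = -8 dBFS.
The compressed level sits -8 − (-12) = 4 dB over threshold.
Undo the ratio: input overshoot = 4 × 2.5 = 10 dB, giving input = -2 dBFS.

-2 dBFS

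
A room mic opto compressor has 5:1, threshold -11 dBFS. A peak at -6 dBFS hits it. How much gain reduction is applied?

-6 dBFS exceeds the threshold by 5 dB.
After 5:1 compression the overshoot becomes 5/5 = 1 dB.
Gain reduction = 5 − 1 = 4 dB.

4 dB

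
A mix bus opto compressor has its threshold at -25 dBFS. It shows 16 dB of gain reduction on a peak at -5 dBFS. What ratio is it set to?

Input overshoot = -5 − (-25) = 20 dB.
Output overshoot = 20 − 16 = 4 dB.
Ratio = input overshoot / output overshoot = 20 / 4 = 5.

5:1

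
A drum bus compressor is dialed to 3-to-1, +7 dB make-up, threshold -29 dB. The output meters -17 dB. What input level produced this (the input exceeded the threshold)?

Stripping the +7 dB make-up gives -24 dB at the gain stage.
The compressed level sits -24 − (-29) = 5 dB over threshold.
Input overshoot = R × output overshoot = 15 dB → input = -29 + 15 = -14 dB.

-14 dB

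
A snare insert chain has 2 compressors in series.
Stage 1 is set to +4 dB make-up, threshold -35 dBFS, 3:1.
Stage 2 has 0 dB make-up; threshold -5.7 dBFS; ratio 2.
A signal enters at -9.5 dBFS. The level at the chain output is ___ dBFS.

-22.5 dBFS

Stage 1: overshoot 25.5 dB → 25.5/3 = 8.5 dB → -26.5 dBFS; +4 dB make-up → -22.5 dBFS.
Stage 2: below threshold (-22.5 ≤ -5.7); passes unchanged; output -22.5 dBFS.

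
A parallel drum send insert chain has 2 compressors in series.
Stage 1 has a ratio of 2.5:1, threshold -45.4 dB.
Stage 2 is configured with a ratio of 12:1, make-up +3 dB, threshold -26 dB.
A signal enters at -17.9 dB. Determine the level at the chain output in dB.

Stage 1: overshoot 27.5 dB → 27.5/2.5 = 11 dB → -34.4 dB.
Stage 2: -34.4 dB is at or below the -26 dB threshold — no compression; make-up brings it to -31.4 dB.

-31.4 dB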